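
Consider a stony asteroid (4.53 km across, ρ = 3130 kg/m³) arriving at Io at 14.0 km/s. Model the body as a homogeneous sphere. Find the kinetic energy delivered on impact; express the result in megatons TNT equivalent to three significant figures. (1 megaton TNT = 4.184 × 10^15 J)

E ≈ 3.57 × 10^6 Mt TNT

d = 4530 m; v = 14000 m/s.
Mass m = (π/6) ρ d³ = (π/6) × 3130 × (4530)³ = 1.523 × 10^14 kg
E = ½ m v² = 0.5 × 1.523 × 10^14 × (14000)² = 1.493 × 10^22 J
   = 1.493 × 10^22 / 4.184×10^15 = 3.568 × 10^6 Mt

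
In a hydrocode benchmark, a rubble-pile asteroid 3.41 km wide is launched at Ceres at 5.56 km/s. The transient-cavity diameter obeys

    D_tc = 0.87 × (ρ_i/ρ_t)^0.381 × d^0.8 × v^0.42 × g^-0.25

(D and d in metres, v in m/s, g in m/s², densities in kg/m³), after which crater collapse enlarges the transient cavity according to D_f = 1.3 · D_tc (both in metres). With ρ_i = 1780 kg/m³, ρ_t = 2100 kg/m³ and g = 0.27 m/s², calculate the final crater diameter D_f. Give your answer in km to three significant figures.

In SI: d = 3410 m, v = 5560 m/s.
(ρ_i/ρ_t)^0.381 = (1780/2100)^0.381 = 0.9390
d^0.8 = 3410^0.8 = 670.2
v^0.42 = 5560^0.42 = 37.41
g^-0.25 = 0.27^-0.25 = 1.387
D_tc = 0.87 × 0.9390 × 670.2 × 37.41 × 1.387 = 28410 m
D_f = 1.3 × 28410 = 36933 m
     = 36.93 km

D_f ≈ 36.9 km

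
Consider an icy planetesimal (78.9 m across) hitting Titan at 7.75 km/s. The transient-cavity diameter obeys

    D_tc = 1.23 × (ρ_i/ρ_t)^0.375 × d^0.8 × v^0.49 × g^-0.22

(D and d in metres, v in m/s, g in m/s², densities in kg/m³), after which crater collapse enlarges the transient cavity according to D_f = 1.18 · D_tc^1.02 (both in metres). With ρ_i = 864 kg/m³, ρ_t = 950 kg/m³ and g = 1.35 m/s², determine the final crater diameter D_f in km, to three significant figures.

D_f ≈ 4.08 km

v = 7750 m/s.
(ρ_i/ρ_t)^0.375 = (864/950)^0.375 = 0.9650
d^0.8 = 78.9^0.8 = 32.94
v^0.49 = 7750^0.49 = 80.49
g^-0.22 = 1.35^-0.22 = 0.9361
D_tc = 1.23 × 0.9650 × 32.94 × 80.49 × 0.9361 = 2946 m
D_f = 1.18 × (2946)^1.02 = 4078 m
     = 4.078 km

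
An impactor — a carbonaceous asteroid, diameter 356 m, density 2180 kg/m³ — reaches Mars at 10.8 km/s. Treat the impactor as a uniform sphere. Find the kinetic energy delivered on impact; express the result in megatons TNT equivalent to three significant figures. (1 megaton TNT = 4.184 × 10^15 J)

v = 10800 m/s.
Mass m = (π/6) ρ d³ = (π/6) × 2180 × (356)³ = 5.150 × 10^10 kg
E = ½ m v² = 0.5 × 5.150 × 10^10 × (10800)² = 3.003 × 10^18 J
   = 3.003 × 10^18 / 4.184×10^15 = 717.7 Mt

E ≈ 718 Mt TNT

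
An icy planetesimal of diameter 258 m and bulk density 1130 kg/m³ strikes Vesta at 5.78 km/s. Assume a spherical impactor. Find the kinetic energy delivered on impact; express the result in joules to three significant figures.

v = 5780 m/s.
Mass m = (π/6) ρ d³ = (π/6) × 1130 × (258)³ = 1.016 × 10^10 kg
E = ½ m v² = 0.5 × 1.016 × 10^10 × (5780)² = 1.697 × 10^17 J

E ≈ 1.70 × 10^17 J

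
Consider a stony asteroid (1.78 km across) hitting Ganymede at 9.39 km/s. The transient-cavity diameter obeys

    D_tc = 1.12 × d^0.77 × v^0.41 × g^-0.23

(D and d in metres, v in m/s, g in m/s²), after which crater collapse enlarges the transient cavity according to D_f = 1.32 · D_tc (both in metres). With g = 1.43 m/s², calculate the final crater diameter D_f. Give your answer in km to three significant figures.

In SI: d = 1780 m, v = 9390 m/s.
d^0.77 = 1780^0.77 = 318.3
v^0.41 = 9390^0.41 = 42.54
g^-0.23 = 1.43^-0.23 = 0.9210
D_tc = 1.12 × 318.3 × 42.54 × 0.9210 = 13970 m
D_f = 1.32 × 13970 = 18440 m
     = 18.44 km

D_f ≈ 18.4 km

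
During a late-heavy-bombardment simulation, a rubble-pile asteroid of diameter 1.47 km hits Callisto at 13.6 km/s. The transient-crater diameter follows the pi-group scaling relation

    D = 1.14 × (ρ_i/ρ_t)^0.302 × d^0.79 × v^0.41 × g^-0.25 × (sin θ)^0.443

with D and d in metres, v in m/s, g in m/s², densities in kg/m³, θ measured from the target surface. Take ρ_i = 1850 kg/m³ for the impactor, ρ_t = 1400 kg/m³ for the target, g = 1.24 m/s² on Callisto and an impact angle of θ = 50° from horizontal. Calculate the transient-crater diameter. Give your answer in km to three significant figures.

D ≈ 16.4 km

In SI units: d = 1470 m, v = 13600 m/s.
(ρ_i/ρ_t)^0.302 = (1850/1400)^0.302 = 1.088
d^0.79 = 1470^0.79 = 317.8
v^0.41 = 13600^0.41 = 49.52
g^-0.25 = 1.24^-0.25 = 0.9476
(sin 50°)^0.443 = 0.7660^0.443 = 0.8886
D = 1.14 × 1.088 × 317.8 × 49.52 × 0.9476 × 0.8886 = 16436 m
   = 16.44 km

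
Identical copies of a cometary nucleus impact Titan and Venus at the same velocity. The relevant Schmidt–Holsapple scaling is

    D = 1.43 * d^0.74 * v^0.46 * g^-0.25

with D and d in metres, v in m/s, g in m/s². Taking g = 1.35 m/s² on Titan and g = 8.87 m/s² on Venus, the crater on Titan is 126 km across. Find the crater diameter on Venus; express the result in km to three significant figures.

D ≈ 78.7 km

All impactor-dependent factors cancel in the ratio, leaving D_Venus/D_Titan = (g_Venus/g_Titan)^-0.25.
(8.87/1.35)^-0.25 = 6.570^-0.25 = 0.6246
D_Venus = 0.6246 × 126 km = 78.7 km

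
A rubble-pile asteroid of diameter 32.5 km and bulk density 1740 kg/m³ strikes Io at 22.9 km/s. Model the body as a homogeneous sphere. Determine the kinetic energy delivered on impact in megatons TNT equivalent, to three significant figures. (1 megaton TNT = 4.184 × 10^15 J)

E ≈ 1.96 × 10^9 Mt TNT

d = 32500 m; v = 22900 m/s.
Mass m = (π/6) ρ d³ = (π/6) × 1740 × (32500)³ = 3.128 × 10^16 kg
E = ½ m v² = 0.5 × 3.128 × 10^16 × (22900)² = 8.202 × 10^24 J
   = 8.202 × 10^24 / 4.184×10^15 = 1.960 × 10^9 Mt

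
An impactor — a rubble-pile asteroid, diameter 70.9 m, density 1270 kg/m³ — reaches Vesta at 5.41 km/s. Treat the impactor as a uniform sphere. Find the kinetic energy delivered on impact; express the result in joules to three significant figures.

E ≈ 3.47 × 10^15 J

v = 5410 m/s.
Mass m = (π/6) ρ d³ = (π/6) × 1270 × (70.9)³ = 2.370 × 10^8 kg
E = ½ m v² = 0.5 × 2.370 × 10^8 × (5410)² = 3.468 × 10^15 J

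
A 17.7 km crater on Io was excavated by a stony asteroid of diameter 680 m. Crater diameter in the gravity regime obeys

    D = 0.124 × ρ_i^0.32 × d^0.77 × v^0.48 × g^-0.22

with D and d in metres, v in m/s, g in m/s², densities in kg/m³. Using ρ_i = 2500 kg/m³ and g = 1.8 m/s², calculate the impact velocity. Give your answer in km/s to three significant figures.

v ≈ 11.1 km/s

Rearranging for v: v = [D / (0.124 · 2500^0.32 · 680^0.77 · 1.8^-0.22)]^(1/0.48).
D = 17700 m.
2500^0.32 = 12.23
680^0.77 = 151.7
1.8^-0.22 = 0.8787
Denominator = 0.124 × 12.23 × 151.7 × 0.8787 = 202.2
D / 202.2 = 17700 / 202.2 = 87.54
v = 87.54^(1/0.48) = 87.54^2.0833 = 11122 m/s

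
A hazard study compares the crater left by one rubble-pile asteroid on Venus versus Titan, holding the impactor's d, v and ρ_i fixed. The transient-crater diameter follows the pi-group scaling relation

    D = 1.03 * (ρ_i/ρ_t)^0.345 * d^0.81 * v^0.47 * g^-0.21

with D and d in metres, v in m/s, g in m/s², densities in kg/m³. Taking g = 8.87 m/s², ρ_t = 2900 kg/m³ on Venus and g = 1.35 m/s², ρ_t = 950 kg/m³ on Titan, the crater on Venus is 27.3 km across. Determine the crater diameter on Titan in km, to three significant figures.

D ≈ 59.6 km

The impactor-only factors (d, v, ρ_i) cancel in the ratio, leaving D_Titan/D_Venus = (g_Titan/g_Venus)^-0.21 · (ρ_t,Venus/ρ_t,Titan)^0.345.
(1.35/8.87)^-0.21 = 0.1522^-0.21 = 1.485
(2900/950)^0.345 = 3.053^0.345 = 1.470
Ratio = 1.485 × 1.470 = 2.183
D_Titan = 2.183 × 27.3 km = 59.6 km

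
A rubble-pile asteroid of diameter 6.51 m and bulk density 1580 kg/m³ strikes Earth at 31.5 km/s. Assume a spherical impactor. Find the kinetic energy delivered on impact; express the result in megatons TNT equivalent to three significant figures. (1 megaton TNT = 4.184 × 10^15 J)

E ≈ 0.0271 Mt TNT

v = 31500 m/s.
Mass m = (π/6) ρ d³ = (π/6) × 1580 × (6.51)³ = 2.282 × 10^5 kg
E = ½ m v² = 0.5 × 2.282 × 10^5 × (31500)² = 1.132 × 10^14 J
   = 1.132 × 10^14 / 4.184×10^15 = 0.02706 Mt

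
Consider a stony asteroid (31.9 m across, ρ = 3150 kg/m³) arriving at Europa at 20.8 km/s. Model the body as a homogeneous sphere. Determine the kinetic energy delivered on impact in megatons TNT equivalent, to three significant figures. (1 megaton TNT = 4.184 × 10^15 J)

v = 20800 m/s.
Mass m = (π/6) ρ d³ = (π/6) × 3150 × (31.9)³ = 5.354 × 10^7 kg
E = ½ m v² = 0.5 × 5.354 × 10^7 × (20800)² = 1.158 × 10^16 J
   = 1.158 × 10^16 / 4.184×10^15 = 2.768 Mt

E ≈ 2.77 Mt TNT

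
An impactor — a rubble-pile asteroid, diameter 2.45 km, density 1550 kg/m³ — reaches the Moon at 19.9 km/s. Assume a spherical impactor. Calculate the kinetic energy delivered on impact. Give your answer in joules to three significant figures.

d = 2450 m; v = 19900 m/s.
Mass m = (π/6) ρ d³ = (π/6) × 1550 × (2450)³ = 1.194 × 10^13 kg
E = ½ m v² = 0.5 × 1.194 × 10^13 × (19900)² = 2.364 × 10^21 J

E ≈ 2.36 × 10^21 J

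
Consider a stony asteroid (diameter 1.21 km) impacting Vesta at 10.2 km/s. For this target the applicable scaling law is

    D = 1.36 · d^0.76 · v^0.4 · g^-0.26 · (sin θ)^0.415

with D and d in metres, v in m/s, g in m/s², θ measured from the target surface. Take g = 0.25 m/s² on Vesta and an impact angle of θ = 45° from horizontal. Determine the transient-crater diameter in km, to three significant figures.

D ≈ 14.9 km

In SI units: d = 1210 m, v = 10200 m/s.
d^0.76 = 1210^0.76 = 220.3
v^0.4 = 10200^0.4 = 40.13
g^-0.26 = 0.25^-0.26 = 1.434
(sin 45°)^0.415 = 0.7071^0.415 = 0.8660
D = 1.36 × 220.3 × 40.13 × 1.434 × 0.8660 = 14931 m
   = 14.93 km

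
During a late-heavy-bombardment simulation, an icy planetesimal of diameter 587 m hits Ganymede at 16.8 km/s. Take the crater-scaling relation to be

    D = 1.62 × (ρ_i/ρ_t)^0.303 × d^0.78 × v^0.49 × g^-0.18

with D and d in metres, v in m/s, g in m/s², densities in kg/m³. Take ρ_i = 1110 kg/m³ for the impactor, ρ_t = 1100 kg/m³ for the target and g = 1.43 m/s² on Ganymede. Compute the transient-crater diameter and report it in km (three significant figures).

D ≈ 25.9 km

In SI units: v = 16800 m/s.
(ρ_i/ρ_t)^0.303 = (1110/1100)^0.303 = 1.003
d^0.78 = 587^0.78 = 144.4
v^0.49 = 16800^0.49 = 117.6
g^-0.18 = 1.43^-0.18 = 0.9376
D = 1.62 × 1.003 × 144.4 × 117.6 × 0.9376 = 25871 m
   = 25.87 km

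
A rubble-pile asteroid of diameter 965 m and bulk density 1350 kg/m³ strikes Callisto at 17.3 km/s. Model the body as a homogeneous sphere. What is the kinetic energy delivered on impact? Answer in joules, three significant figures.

v = 17300 m/s.
Mass m = (π/6) ρ d³ = (π/6) × 1350 × (965)³ = 6.352 × 10^11 kg
E = ½ m v² = 0.5 × 6.352 × 10^11 × (17300)² = 9.505 × 10^19 J

E ≈ 9.51 × 10^19 J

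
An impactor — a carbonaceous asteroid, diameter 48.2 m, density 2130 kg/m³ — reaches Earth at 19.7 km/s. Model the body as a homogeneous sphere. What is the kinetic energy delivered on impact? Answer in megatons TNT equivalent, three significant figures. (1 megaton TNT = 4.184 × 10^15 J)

v = 19700 m/s.
Mass m = (π/6) ρ d³ = (π/6) × 2130 × (48.2)³ = 1.249 × 10^8 kg
E = ½ m v² = 0.5 × 1.249 × 10^8 × (19700)² = 2.424 × 10^16 J
   = 2.424 × 10^16 / 4.184×10^15 = 5.793 Mt

E ≈ 5.79 Mt TNT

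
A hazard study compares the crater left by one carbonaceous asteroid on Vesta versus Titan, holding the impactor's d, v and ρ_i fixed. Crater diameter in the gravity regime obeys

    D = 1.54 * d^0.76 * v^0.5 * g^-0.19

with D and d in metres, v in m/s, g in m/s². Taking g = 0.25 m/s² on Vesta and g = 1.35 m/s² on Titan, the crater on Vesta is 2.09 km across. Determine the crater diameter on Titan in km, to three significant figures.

D ≈ 1.52 km

All impactor-dependent factors cancel in the ratio, leaving D_Titan/D_Vesta = (g_Titan/g_Vesta)^-0.19.
(1.35/0.25)^-0.19 = 5.400^-0.19 = 0.7258
D_Titan = 0.7258 × 2.09 km = 1.52 km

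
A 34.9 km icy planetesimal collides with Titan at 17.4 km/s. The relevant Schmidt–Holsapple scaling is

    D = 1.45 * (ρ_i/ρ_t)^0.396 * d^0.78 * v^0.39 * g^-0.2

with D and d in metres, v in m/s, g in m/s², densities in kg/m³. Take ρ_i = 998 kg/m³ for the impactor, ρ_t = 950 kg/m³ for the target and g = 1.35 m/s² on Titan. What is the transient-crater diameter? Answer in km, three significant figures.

D ≈ 219 km

In SI units: d = 34900 m, v = 17400 m/s.
(ρ_i/ρ_t)^0.396 = (998/950)^0.396 = 1.020
d^0.78 = 34900^0.78 = 3495
v^0.39 = 17400^0.39 = 45.06
g^-0.2 = 1.35^-0.2 = 0.9417
D = 1.45 × 1.020 × 3495 × 45.06 × 0.9417 = 2.193 × 10^5 m
   = 219.3 km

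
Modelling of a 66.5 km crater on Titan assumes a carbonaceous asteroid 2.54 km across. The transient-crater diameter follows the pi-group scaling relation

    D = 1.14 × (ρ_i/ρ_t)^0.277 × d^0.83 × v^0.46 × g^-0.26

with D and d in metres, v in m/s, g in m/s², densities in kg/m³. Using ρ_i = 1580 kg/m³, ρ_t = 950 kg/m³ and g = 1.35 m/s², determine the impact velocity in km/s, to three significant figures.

Rearranging for v: v = [D / (1.14 · (1580/950)^0.277 · 2540^0.83 · 1.35^-0.26)]^(1/0.46).
D = 66500 m.
(1580/950)^0.277 = 1.151
2540^0.83 = 669.9
1.35^-0.26 = 0.9249
Denominator = 1.14 × 1.151 × 669.9 × 0.9249 = 813.0
D / 813.0 = 66500 / 813.0 = 81.80
v = 81.80^(1/0.46) = 81.80^2.1739 = 14392 m/s

v ≈ 14.4 km/s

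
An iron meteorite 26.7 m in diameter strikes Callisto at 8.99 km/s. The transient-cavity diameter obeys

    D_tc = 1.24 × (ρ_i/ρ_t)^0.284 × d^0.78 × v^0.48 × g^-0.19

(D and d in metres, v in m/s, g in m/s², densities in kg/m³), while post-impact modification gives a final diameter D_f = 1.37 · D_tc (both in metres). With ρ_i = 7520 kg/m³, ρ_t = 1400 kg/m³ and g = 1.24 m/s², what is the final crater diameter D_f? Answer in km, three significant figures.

D_f ≈ 2.69 km

v = 8990 m/s.
(ρ_i/ρ_t)^0.284 = (7520/1400)^0.284 = 1.612
d^0.78 = 26.7^0.78 = 12.96
v^0.48 = 8990^0.48 = 79.03
g^-0.19 = 1.24^-0.19 = 0.9600
D_tc = 1.24 × 1.612 × 12.96 × 79.03 × 0.9600 = 1965 m
D_f = 1.37 × 1965 = 2692 m
     = 2.692 km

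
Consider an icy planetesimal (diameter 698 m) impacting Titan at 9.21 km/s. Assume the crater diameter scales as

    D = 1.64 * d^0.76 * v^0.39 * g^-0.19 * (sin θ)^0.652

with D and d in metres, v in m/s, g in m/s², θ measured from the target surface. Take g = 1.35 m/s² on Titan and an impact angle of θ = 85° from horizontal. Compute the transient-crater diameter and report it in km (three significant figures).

D ≈ 7.88 km

In SI units: v = 9210 m/s.
d^0.76 = 698^0.76 = 145.0
v^0.39 = 9210^0.39 = 35.16
g^-0.19 = 1.35^-0.19 = 0.9446
(sin 85°)^0.652 = 0.9962^0.652 = 0.9975
D = 1.64 × 145.0 × 35.16 × 0.9446 × 0.9975 = 7878 m
   = 7.878 km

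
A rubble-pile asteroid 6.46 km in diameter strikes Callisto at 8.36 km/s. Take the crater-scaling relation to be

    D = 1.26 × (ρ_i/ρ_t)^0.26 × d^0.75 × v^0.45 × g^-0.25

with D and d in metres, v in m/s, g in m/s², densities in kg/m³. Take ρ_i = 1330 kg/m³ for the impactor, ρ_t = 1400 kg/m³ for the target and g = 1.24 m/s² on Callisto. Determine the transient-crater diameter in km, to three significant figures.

In SI units: d = 6460 m, v = 8360 m/s.
(ρ_i/ρ_t)^0.26 = (1330/1400)^0.26 = 0.9868
d^0.75 = 6460^0.75 = 720.6
v^0.45 = 8360^0.45 = 58.21
g^-0.25 = 1.24^-0.25 = 0.9476
D = 1.26 × 0.9868 × 720.6 × 58.21 × 0.9476 = 49422 m
   = 49.42 km

D ≈ 49.4 km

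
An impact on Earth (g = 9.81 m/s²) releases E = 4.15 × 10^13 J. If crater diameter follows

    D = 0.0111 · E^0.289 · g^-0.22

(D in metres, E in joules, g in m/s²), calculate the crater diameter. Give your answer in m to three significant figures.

E^0.289 = (4.15 × 10^13)^0.289 = 8.622 × 10^3
g^-0.22 = 9.81^-0.22 = 0.6051
D = 0.0111 × 8.622 × 10^3 × 0.6051 = 57.91 m

D ≈ 57.9 m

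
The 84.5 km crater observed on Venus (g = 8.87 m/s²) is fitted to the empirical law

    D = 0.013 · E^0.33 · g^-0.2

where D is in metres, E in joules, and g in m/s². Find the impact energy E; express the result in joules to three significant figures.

E ≈ 1.66 × 10^21 J

Rearranging: E = [D / (0.013 · g^-0.2)]^(1/0.33).
D = 84500 m.
g^-0.2 = 8.87^-0.2 = 0.6463
D / (0.013 × 0.6463) = 84500 / (8.402 × 10^-3) = 1.006 × 10^7
E = (1.006 × 10^7)^3.0303 = 1.659 × 10^21 J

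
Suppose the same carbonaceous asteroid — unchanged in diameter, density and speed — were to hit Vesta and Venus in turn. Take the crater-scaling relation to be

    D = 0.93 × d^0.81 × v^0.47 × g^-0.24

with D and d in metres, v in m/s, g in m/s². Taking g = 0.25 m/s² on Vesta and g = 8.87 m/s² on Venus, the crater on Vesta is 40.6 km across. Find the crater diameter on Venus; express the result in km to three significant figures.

D ≈ 17.2 km

All impactor-dependent factors cancel in the ratio, leaving D_Venus/D_Vesta = (g_Venus/g_Vesta)^-0.24.
(8.87/0.25)^-0.24 = 35.48^-0.24 = 0.4246
D_Venus = 0.4246 × 40.6 km = 17.2 km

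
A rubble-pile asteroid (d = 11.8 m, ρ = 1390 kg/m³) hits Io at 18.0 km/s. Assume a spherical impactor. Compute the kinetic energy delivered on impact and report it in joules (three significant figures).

E ≈ 1.94 × 10^14 J

v = 18000 m/s.
Mass m = (π/6) ρ d³ = (π/6) × 1390 × (11.8)³ = 1.196 × 10^6 kg
E = ½ m v² = 0.5 × 1.196 × 10^6 × (18000)² = 1.938 × 10^14 J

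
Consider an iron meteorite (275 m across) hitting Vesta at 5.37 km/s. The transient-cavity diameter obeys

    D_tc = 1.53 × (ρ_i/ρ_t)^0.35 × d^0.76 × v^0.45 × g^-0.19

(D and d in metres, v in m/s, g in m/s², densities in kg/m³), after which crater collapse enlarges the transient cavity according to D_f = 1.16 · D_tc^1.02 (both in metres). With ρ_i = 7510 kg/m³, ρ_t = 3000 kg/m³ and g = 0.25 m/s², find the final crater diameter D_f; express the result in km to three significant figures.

v = 5370 m/s.
(ρ_i/ρ_t)^0.35 = (7510/3000)^0.35 = 1.379
d^0.76 = 275^0.76 = 71.43
v^0.45 = 5370^0.45 = 47.70
g^-0.19 = 0.25^-0.19 = 1.301
D_tc = 1.53 × 1.379 × 71.43 × 47.70 × 1.301 = 9353 m
D_f = 1.16 × (9353)^1.02 = 13027 m
     = 13.03 km

D_f ≈ 13.0 km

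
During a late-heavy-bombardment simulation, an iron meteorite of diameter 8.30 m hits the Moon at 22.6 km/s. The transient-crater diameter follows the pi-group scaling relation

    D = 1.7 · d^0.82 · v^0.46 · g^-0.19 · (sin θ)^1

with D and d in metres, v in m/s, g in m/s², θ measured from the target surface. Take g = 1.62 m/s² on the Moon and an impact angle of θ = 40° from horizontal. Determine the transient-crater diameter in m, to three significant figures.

D ≈ 569 m

In SI units: v = 22600 m/s.
d^0.82 = 8.3^0.82 = 5.671
v^0.46 = 22600^0.46 = 100.7
g^-0.19 = 1.62^-0.19 = 0.9124
(sin 40°)^1 = 0.6428^1 = 0.6428
D = 1.7 × 5.671 × 100.7 × 0.9124 × 0.6428 = 569.4 m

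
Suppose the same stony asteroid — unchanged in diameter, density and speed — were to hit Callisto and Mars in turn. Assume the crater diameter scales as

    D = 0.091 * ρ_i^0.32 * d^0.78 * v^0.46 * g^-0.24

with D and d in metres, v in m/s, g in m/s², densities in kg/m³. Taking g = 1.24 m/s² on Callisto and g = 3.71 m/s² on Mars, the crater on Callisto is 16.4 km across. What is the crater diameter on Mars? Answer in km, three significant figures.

D ≈ 12.6 km

All impactor-dependent factors cancel in the ratio, leaving D_Mars/D_Callisto = (g_Mars/g_Callisto)^-0.24.
(3.71/1.24)^-0.24 = 2.992^-0.24 = 0.7687
D_Mars = 0.7687 × 16.4 km = 12.6 km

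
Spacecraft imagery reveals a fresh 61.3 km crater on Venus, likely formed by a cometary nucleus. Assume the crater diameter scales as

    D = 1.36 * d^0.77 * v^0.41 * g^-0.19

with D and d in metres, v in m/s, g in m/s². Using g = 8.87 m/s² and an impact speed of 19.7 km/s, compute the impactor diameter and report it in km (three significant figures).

d ≈ 9.80 km

Rearranging for d: d = [D / (1.36 · 19700^0.41 · 8.87^-0.19)]^(1/0.77).
D = 61300 m.
19700^0.41 = 57.64
8.87^-0.19 = 0.6605
Denominator = 1.36 × 57.64 × 0.6605 = 51.78
D / 51.78 = 61300 / 51.78 = 1184
d = 1184^(1/0.77) = 1184^1.2987 = 9803 m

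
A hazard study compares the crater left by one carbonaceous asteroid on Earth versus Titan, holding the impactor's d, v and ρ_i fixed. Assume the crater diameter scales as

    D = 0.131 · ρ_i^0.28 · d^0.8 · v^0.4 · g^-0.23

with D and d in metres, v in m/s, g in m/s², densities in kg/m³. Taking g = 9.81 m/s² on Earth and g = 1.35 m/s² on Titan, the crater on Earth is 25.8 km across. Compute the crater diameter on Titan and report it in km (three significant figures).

D ≈ 40.7 km

All impactor-dependent factors cancel in the ratio, leaving D_Titan/D_Earth = (g_Titan/g_Earth)^-0.23.
(1.35/9.81)^-0.23 = 0.1376^-0.23 = 1.578
D_Titan = 1.578 × 25.8 km = 40.7 km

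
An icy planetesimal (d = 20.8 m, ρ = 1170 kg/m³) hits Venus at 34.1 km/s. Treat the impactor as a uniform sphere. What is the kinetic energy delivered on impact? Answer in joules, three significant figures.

E ≈ 3.21 × 10^15 J

v = 34100 m/s.
Mass m = (π/6) ρ d³ = (π/6) × 1170 × (20.8)³ = 5.513 × 10^6 kg
E = ½ m v² = 0.5 × 5.513 × 10^6 × (34100)² = 3.205 × 10^15 J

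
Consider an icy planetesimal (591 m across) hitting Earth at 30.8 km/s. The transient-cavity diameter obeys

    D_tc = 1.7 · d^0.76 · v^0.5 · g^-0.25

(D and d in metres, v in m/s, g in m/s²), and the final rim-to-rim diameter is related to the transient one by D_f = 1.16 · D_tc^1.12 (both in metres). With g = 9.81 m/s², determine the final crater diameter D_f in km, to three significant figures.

v = 30800 m/s.
d^0.76 = 591^0.76 = 127.8
v^0.5 = 30800^0.5 = 175.5
g^-0.25 = 9.81^-0.25 = 0.5650
D_tc = 1.7 × 127.8 × 175.5 × 0.5650 = 21540 m
D_f = 1.16 × (21540)^1.12 = 82736 m
     = 82.74 km

D_f ≈ 82.7 km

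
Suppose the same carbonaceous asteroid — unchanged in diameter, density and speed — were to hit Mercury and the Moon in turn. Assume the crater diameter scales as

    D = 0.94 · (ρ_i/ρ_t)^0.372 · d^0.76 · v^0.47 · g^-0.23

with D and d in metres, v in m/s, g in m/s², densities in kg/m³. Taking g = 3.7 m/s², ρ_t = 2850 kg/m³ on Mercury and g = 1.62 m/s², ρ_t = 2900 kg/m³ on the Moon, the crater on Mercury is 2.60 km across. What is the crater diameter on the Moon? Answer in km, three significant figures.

The impactor-only factors (d, v, ρ_i) cancel in the ratio, leaving D_Moon/D_Mercury = (g_Moon/g_Mercury)^-0.23 · (ρ_t,Mercury/ρ_t,Moon)^0.372.
(1.62/3.7)^-0.23 = 0.4378^-0.23 = 1.209
(2850/2900)^0.372 = 0.9828^0.372 = 0.9936
Ratio = 1.209 × 0.9936 = 1.201
D_Moon = 1.201 × 2.60 km = 3.12 km

D ≈ 3.12 km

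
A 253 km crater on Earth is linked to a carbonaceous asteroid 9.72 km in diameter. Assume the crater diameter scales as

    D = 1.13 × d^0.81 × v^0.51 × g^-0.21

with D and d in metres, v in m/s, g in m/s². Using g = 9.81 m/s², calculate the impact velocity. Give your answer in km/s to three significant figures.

Rearranging for v: v = [D / (1.13 · 9720^0.81 · 9.81^-0.21)]^(1/0.51).
D = 253000 m.
9720^0.81 = 1698
9.81^-0.21 = 0.6191
Denominator = 1.13 × 1698 × 0.6191 = 1188
D / 1188 = 253000 / 1188 = 213.0
v = 213.0^(1/0.51) = 213.0^1.9608 = 36769 m/s

v ≈ 36.8 km/s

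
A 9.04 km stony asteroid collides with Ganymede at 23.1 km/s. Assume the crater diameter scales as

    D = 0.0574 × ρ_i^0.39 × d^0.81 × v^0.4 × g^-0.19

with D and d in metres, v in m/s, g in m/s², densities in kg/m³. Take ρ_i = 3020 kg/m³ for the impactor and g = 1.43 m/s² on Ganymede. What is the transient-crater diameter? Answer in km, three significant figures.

In SI units: d = 9040 m, v = 23100 m/s.
ρ_i^0.39 = 3020^0.39 = 22.76
d^0.81 = 9040^0.81 = 1601
v^0.4 = 23100^0.4 = 55.65
g^-0.19 = 1.43^-0.19 = 0.9343
D = 0.0574 × 22.76 × 1601 × 55.65 × 0.9343 = 1.087 × 10^5 m
   = 108.7 km

D ≈ 109 km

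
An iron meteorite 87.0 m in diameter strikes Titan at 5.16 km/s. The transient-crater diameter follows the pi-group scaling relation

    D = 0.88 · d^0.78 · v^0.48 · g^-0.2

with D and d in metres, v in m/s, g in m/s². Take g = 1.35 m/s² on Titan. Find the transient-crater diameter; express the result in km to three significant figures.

In SI units: v = 5160 m/s.
d^0.78 = 87^0.78 = 32.57
v^0.48 = 5160^0.48 = 60.54
g^-0.2 = 1.35^-0.2 = 0.9417
D = 0.88 × 32.57 × 60.54 × 0.9417 = 1634 m
   = 1.634 km

D ≈ 1.63 km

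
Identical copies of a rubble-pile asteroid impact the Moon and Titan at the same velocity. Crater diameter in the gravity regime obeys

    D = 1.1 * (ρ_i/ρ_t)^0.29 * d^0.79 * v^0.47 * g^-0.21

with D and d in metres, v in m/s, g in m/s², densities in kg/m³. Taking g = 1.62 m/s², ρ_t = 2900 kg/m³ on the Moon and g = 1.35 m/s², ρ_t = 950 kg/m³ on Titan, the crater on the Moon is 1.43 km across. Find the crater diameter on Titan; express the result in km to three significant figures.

The impactor-only factors (d, v, ρ_i) cancel in the ratio, leaving D_Titan/D_Moon = (g_Titan/g_Moon)^-0.21 · (ρ_t,Moon/ρ_t,Titan)^0.29.
(1.35/1.62)^-0.21 = 0.8333^-0.21 = 1.039
(2900/950)^0.29 = 3.053^0.29 = 1.382
Ratio = 1.039 × 1.382 = 1.436
D_Titan = 1.436 × 1.43 km = 2.05 km

D ≈ 2.05 km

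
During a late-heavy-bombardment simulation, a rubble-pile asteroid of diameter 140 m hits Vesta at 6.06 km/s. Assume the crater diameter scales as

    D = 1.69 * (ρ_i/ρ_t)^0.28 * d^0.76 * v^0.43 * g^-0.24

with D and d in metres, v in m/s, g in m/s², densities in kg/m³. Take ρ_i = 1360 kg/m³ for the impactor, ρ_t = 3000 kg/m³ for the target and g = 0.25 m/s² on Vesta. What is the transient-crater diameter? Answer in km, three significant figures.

D ≈ 3.42 km

In SI units: v = 6060 m/s.
(ρ_i/ρ_t)^0.28 = (1360/3000)^0.28 = 0.8013
d^0.76 = 140^0.76 = 42.76
v^0.43 = 6060^0.43 = 42.31
g^-0.24 = 0.25^-0.24 = 1.395
D = 1.69 × 0.8013 × 42.76 × 42.31 × 1.395 = 3418 m
   = 3.418 km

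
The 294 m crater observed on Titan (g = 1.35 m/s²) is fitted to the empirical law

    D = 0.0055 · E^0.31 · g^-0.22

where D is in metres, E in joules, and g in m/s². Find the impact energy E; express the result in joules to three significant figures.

Rearranging: E = [D / (0.0055 · g^-0.22)]^(1/0.31).
g^-0.22 = 1.35^-0.22 = 0.9361
D / (0.0055 × 0.9361) = 294 / (5.149 × 10^-3) = 5.710 × 10^4
E = (5.710 × 10^4)^3.2258 = 2.208 × 10^15 J

E ≈ 2.21 × 10^15 J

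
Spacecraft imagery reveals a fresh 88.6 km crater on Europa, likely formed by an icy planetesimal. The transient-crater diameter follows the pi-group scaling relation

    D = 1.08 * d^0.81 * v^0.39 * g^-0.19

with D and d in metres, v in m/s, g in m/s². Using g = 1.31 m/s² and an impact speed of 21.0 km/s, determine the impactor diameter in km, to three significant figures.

d ≈ 10.3 km

Rearranging for d: d = [D / (1.08 · 21000^0.39 · 1.31^-0.19)]^(1/0.81).
D = 88600 m.
21000^0.39 = 48.49
1.31^-0.19 = 0.9500
Denominator = 1.08 × 48.49 × 0.9500 = 49.75
D / 49.75 = 88600 / 49.75 = 1781
d = 1781^(1/0.81) = 1781^1.2346 = 10310 m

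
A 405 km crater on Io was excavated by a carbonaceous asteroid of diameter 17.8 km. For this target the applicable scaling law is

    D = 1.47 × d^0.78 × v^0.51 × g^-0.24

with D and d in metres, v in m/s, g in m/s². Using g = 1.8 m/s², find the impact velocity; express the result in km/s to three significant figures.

Rearranging for v: v = [D / (1.47 · 17800^0.78 · 1.8^-0.24)]^(1/0.51).
D = 405000 m.
17800^0.78 = 2067
1.8^-0.24 = 0.8684
Denominator = 1.47 × 2067 × 0.8684 = 2639
D / 2639 = 405000 / 2639 = 153.5
v = 153.5^(1/0.51) = 153.5^1.9608 = 19343 m/s

v ≈ 19.3 km/s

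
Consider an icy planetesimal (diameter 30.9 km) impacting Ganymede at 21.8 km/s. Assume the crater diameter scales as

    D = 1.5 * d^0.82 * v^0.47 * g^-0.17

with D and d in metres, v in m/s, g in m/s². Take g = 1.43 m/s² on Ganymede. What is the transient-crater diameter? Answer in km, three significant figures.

In SI units: d = 30900 m, v = 21800 m/s.
d^0.82 = 30900^0.82 = 4806
v^0.47 = 21800^0.47 = 109.4
g^-0.17 = 1.43^-0.17 = 0.9410
D = 1.5 × 4806 × 109.4 × 0.9410 = 7.421 × 10^5 m
   = 742.1 km

D ≈ 742 km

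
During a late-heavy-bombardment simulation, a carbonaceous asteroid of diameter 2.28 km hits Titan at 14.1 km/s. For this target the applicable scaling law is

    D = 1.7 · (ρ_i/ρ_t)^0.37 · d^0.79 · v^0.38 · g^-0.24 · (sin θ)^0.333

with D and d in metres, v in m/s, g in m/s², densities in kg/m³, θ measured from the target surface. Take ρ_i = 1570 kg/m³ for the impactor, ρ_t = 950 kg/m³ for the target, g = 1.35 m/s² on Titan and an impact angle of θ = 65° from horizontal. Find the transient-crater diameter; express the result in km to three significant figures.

In SI units: d = 2280 m, v = 14100 m/s.
(ρ_i/ρ_t)^0.37 = (1570/950)^0.37 = 1.204
d^0.79 = 2280^0.79 = 449.5
v^0.38 = 14100^0.38 = 37.73
g^-0.24 = 1.35^-0.24 = 0.9305
(sin 65°)^0.333 = 0.9063^0.333 = 0.9678
D = 1.7 × 1.204 × 449.5 × 37.73 × 0.9305 × 0.9678 = 31260 m
   = 31.26 km

D ≈ 31.3 km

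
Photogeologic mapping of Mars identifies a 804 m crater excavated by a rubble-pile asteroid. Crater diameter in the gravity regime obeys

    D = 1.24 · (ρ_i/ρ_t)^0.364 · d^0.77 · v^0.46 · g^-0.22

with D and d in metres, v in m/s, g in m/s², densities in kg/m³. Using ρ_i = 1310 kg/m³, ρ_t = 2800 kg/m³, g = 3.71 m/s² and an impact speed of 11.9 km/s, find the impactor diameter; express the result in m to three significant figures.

Rearranging for d: d = [D / (1.24 · (1310/2800)^0.364 · 11900^0.46 · 3.71^-0.22)]^(1/0.77).
(1310/2800)^0.364 = 0.7584
11900^0.46 = 74.95
3.71^-0.22 = 0.7494
Denominator = 1.24 × 0.7584 × 74.95 × 0.7494 = 52.82
D / 52.82 = 804 / 52.82 = 15.22
d = 15.22^(1/0.77) = 15.22^1.2987 = 34.32 m

d ≈ 34.3 m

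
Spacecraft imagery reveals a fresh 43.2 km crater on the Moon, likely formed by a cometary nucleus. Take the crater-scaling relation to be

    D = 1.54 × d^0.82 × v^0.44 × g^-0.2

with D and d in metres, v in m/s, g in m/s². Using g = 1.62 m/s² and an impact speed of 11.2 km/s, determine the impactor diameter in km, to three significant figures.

Rearranging for d: d = [D / (1.54 · 11200^0.44 · 1.62^-0.2)]^(1/0.82).
D = 43200 m.
11200^0.44 = 60.49
1.62^-0.2 = 0.9080
Denominator = 1.54 × 60.49 × 0.9080 = 84.58
D / 84.58 = 43200 / 84.58 = 510.8
d = 510.8^(1/0.82) = 510.8^1.2195 = 2008 m

d ≈ 2.01 km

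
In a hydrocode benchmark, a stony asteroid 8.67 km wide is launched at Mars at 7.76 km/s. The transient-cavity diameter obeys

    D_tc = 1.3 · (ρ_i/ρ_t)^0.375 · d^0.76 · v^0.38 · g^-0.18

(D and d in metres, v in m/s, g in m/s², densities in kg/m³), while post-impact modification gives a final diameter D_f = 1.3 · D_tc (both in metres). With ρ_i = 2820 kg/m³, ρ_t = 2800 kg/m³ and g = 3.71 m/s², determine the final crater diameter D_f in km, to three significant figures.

D_f ≈ 39.6 km

In SI: d = 8670 m, v = 7760 m/s.
(ρ_i/ρ_t)^0.375 = (2820/2800)^0.375 = 1.003
d^0.76 = 8670^0.76 = 983.8
v^0.38 = 7760^0.38 = 30.07
g^-0.18 = 3.71^-0.18 = 0.7898
D_tc = 1.3 × 1.003 × 983.8 × 30.07 × 0.7898 = 30470 m
D_f = 1.3 × 30470 = 39611 m
     = 39.61 km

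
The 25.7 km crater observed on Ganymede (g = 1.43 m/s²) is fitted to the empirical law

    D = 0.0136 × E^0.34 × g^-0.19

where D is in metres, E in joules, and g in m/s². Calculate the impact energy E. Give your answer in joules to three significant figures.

E ≈ 3.52 × 10^18 J

Rearranging: E = [D / (0.0136 · g^-0.19)]^(1/0.34).
D = 25700 m.
g^-0.19 = 1.43^-0.19 = 0.9343
D / (0.0136 × 0.9343) = 25700 / (0.01271) = 2.022 × 10^6
E = (2.022 × 10^6)^2.9412 = 3.520 × 10^18 J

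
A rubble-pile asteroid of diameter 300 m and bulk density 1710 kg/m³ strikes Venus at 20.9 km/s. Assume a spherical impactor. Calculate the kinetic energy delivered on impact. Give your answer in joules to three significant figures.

v = 20900 m/s.
Mass m = (π/6) ρ d³ = (π/6) × 1710 × (300)³ = 2.417 × 10^10 kg
E = ½ m v² = 0.5 × 2.417 × 10^10 × (20900)² = 5.279 × 10^18 J

E ≈ 5.28 × 10^18 J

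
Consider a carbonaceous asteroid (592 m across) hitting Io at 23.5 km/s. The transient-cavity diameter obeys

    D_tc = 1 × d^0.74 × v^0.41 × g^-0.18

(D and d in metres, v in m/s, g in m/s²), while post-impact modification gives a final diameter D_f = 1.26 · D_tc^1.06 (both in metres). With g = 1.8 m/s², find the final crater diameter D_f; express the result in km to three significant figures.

D_f ≈ 13.4 km

v = 23500 m/s.
d^0.74 = 592^0.74 = 112.6
v^0.41 = 23500^0.41 = 61.96
g^-0.18 = 1.8^-0.18 = 0.8996
D_tc = 1 × 112.6 × 61.96 × 0.8996 = 6276 m
D_f = 1.26 × (6276)^1.06 = 13363 m
     = 13.36 km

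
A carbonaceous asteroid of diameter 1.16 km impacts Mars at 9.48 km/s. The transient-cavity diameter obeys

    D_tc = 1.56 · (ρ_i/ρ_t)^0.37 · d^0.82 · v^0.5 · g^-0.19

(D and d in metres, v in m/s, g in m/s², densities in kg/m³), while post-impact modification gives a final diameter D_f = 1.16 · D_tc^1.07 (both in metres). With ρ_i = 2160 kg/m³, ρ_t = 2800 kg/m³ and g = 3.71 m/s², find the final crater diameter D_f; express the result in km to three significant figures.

In SI: d = 1160 m, v = 9480 m/s.
(ρ_i/ρ_t)^0.37 = (2160/2800)^0.37 = 0.9084
d^0.82 = 1160^0.82 = 325.7
v^0.5 = 9480^0.5 = 97.37
g^-0.19 = 3.71^-0.19 = 0.7795
D_tc = 1.56 × 0.9084 × 325.7 × 97.37 × 0.7795 = 35030 m
D_f = 1.16 × (35030)^1.07 = 84530 m
     = 84.53 km

D_f ≈ 84.5 km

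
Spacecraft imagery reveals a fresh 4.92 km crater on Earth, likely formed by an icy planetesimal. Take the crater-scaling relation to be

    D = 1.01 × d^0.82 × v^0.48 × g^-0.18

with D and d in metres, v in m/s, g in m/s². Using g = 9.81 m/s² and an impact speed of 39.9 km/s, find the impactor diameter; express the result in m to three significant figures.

Rearranging for d: d = [D / (1.01 · 39900^0.48 · 9.81^-0.18)]^(1/0.82).
D = 4920 m.
39900^0.48 = 161.6
9.81^-0.18 = 0.6630
Denominator = 1.01 × 161.6 × 0.6630 = 108.2
D / 108.2 = 4920 / 108.2 = 45.47
d = 45.47^(1/0.82) = 45.47^1.2195 = 105.1 m

d ≈ 105 m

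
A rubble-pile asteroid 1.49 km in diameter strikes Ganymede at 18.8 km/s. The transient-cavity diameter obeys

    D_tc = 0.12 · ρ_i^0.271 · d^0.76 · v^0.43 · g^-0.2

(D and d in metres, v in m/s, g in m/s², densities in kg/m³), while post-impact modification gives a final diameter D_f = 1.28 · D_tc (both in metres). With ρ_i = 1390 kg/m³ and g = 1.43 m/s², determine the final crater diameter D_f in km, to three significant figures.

In SI: d = 1490 m, v = 18800 m/s.
ρ_i^0.271 = 1390^0.271 = 7.108
d^0.76 = 1490^0.76 = 258.0
v^0.43 = 18800^0.43 = 68.85
g^-0.2 = 1.43^-0.2 = 0.9310
D_tc = 0.12 × 7.108 × 258.0 × 68.85 × 0.9310 = 14110 m
D_f = 1.28 × 14110 = 18061 m
     = 18.06 km

D_f ≈ 18.1 km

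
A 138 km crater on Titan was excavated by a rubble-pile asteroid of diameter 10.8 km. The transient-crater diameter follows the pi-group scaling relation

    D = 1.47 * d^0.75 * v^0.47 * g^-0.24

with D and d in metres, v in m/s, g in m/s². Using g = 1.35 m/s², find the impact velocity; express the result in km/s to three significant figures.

Rearranging for v: v = [D / (1.47 · 10800^0.75 · 1.35^-0.24)]^(1/0.47).
D = 138000 m.
10800^0.75 = 1059
1.35^-0.24 = 0.9305
Denominator = 1.47 × 1059 × 0.9305 = 1449
D / 1449 = 138000 / 1449 = 95.24
v = 95.24^(1/0.47) = 95.24^2.1277 = 16231 m/s

v ≈ 16.2 km/s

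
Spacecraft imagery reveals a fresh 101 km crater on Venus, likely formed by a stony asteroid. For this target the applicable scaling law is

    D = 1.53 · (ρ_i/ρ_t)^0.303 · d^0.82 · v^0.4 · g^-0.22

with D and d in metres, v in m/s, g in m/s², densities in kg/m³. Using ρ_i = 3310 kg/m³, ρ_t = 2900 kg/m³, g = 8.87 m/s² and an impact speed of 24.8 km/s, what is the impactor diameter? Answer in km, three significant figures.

d ≈ 9.27 km

Rearranging for d: d = [D / (1.53 · (3310/2900)^0.303 · 24800^0.4 · 8.87^-0.22)]^(1/0.82).
D = 101000 m.
(3310/2900)^0.303 = 1.041
24800^0.4 = 57.25
8.87^-0.22 = 0.6187
Denominator = 1.53 × 1.041 × 57.25 × 0.6187 = 56.42
D / 56.42 = 101000 / 56.42 = 1790
d = 1790^(1/0.82) = 1790^1.2195 = 9265 m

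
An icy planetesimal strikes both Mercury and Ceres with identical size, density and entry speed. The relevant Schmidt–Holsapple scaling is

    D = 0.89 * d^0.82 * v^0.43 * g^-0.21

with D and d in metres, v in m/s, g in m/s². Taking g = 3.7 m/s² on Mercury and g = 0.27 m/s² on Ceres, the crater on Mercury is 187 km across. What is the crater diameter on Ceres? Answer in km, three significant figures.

All impactor-dependent factors cancel in the ratio, leaving D_Ceres/D_Mercury = (g_Ceres/g_Mercury)^-0.21.
(0.27/3.7)^-0.21 = 0.07297^-0.21 = 1.733
D_Ceres = 1.733 × 187 km = 324 km

D ≈ 324 km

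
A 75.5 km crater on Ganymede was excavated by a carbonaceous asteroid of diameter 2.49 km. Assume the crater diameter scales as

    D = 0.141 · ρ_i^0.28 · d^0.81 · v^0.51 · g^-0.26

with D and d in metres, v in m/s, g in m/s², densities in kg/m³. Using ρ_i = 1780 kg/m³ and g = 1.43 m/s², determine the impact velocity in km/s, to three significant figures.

v ≈ 13.6 km/s

Rearranging for v: v = [D / (0.141 · 1780^0.28 · 2490^0.81 · 1.43^-0.26)]^(1/0.51).
D = 75500 m.
1780^0.28 = 8.131
2490^0.81 = 563.5
1.43^-0.26 = 0.9112
Denominator = 0.141 × 8.131 × 563.5 × 0.9112 = 588.7
D / 588.7 = 75500 / 588.7 = 128.2
v = 128.2^(1/0.51) = 128.2^1.9608 = 13588 m/s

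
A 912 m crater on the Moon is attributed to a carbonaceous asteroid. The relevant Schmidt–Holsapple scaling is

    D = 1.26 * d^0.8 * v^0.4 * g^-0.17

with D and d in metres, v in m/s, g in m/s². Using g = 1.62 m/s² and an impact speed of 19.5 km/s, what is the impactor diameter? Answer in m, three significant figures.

d ≈ 29.8 m

Rearranging for d: d = [D / (1.26 · 19500^0.4 · 1.62^-0.17)]^(1/0.8).
19500^0.4 = 52.00
1.62^-0.17 = 0.9213
Denominator = 1.26 × 52.00 × 0.9213 = 60.36
D / 60.36 = 912 / 60.36 = 15.11
d = 15.11^(1/0.8) = 15.11^1.25 = 29.79 m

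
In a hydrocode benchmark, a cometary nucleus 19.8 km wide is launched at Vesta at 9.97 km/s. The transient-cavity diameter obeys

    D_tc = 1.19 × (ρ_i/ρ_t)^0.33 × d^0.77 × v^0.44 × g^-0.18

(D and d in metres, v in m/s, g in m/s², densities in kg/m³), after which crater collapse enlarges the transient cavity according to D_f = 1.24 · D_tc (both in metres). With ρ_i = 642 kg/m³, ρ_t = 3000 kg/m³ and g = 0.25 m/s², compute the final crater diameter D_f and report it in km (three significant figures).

In SI: d = 19800 m, v = 9970 m/s.
(ρ_i/ρ_t)^0.33 = (642/3000)^0.33 = 0.6012
d^0.77 = 19800^0.77 = 2034
v^0.44 = 9970^0.44 = 57.47
g^-0.18 = 0.25^-0.18 = 1.283
D_tc = 1.19 × 0.6012 × 2034 × 57.47 × 1.283 = 1.073 × 10^5 m
D_f = 1.24 × 1.073 × 10^5 = 1.331 × 10^5 m
     = 133.1 km

D_f ≈ 133 km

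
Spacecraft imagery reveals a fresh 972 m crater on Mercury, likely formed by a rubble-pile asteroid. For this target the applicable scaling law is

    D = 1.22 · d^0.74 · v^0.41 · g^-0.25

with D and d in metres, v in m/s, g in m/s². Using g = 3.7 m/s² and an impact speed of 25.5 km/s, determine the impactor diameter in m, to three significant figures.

d ≈ 46.9 m

Rearranging for d: d = [D / (1.22 · 25500^0.41 · 3.7^-0.25)]^(1/0.74).
25500^0.41 = 64.07
3.7^-0.25 = 0.7210
Denominator = 1.22 × 64.07 × 0.7210 = 56.36
D / 56.36 = 972 / 56.36 = 17.25
d = 17.25^(1/0.74) = 17.25^1.3514 = 46.92 m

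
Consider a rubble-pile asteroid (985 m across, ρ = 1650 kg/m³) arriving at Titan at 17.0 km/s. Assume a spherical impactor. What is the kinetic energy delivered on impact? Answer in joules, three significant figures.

v = 17000 m/s.
Mass m = (π/6) ρ d³ = (π/6) × 1650 × (985)³ = 8.256 × 10^11 kg
E = ½ m v² = 0.5 × 8.256 × 10^11 × (17000)² = 1.193 × 10^20 J

E ≈ 1.19 × 10^20 J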